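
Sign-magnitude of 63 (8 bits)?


Sign bit: 0 (positive)
Magnitude: 63 = 0111111
= 00111111


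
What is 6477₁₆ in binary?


Each hex digit → 4 binary bits:
  6 = 0110
  4 = 0100
  7 = 0111
  7 = 0111
Concatenate: 0110 0100 0111 0111
= 0110010001110111


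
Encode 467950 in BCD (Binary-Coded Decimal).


Each digit → 4-bit binary:
  4 → 0100
  6 → 0110
  7 → 0111
  9 → 1001
  5 → 0101
  0 → 0000
= 0100 0110 0111 1001 0101 0000


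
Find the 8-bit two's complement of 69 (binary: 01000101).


Original: 01000101
Step 1 - Invert all bits: 10111010
Step 2 - Add 1: 10111010 + 1
= 10111011 (represents -69)


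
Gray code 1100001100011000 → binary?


Gray code: 1100001100011000
MSB stays the same: 1
Each subsequent bit = prev_binary XOR current_gray:
  B[1] = 1 XOR 1 = 0
  B[2] = 0 XOR 0 = 0
  B[3] = 0 XOR 0 = 0
  B[4] = 0 XOR 0 = 0
  B[5] = 0 XOR 0 = 0
  B[6] = 0 XOR 1 = 1
  B[7] = 1 XOR 1 = 0
  B[8] = 0 XOR 0 = 0
  B[9] = 0 XOR 0 = 0
  B[10] = 0 XOR 0 = 0
  B[11] = 0 XOR 1 = 1
  B[12] = 1 XOR 1 = 0
  B[13] = 0 XOR 0 = 0
  B[14] = 0 XOR 0 = 0
  B[15] = 0 XOR 0 = 0
= 1000001000010000 (33296 decimal)


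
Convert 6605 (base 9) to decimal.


Positional values (base 9):
  5 × 9^0 = 5 × 1 = 5
  0 × 9^1 = 0 × 9 = 0
  6 × 9^2 = 6 × 81 = 486
  6 × 9^3 = 6 × 729 = 4374
Sum = 5 + 0 + 486 + 4374
= 4865


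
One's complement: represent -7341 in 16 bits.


Original: 0001110010101101
Invert all bits:
  bit 0: 0 → 1
  bit 1: 0 → 1
  bit 2: 0 → 1
  bit 3: 1 → 0
  bit 4: 1 → 0
  bit 5: 1 → 0
  bit 6: 0 → 1
  bit 7: 0 → 1
  bit 8: 1 → 0
  bit 9: 0 → 1
  bit 10: 1 → 0
  bit 11: 0 → 1
  bit 12: 1 → 0
  bit 13: 1 → 0
  bit 14: 0 → 1
  bit 15: 1 → 0
= 1110001101010010


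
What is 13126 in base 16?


Divide by 16 repeatedly:
13126 ÷ 16 = 820 remainder 6 (6)
820 ÷ 16 = 51 remainder 4 (4)
51 ÷ 16 = 3 remainder 3 (3)
3 ÷ 16 = 0 remainder 3 (3)
Reading remainders bottom-up:
= 0x3346


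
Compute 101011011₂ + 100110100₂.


Align and add column by column (LSB to MSB, carry propagating):
  0101011011
+ 0100110100
  ----------
  col 0: 1 + 0 + 0 (carry in) = 1 → bit 1, carry out 0
  col 1: 1 + 0 + 0 (carry in) = 1 → bit 1, carry out 0
  col 2: 0 + 1 + 0 (carry in) = 1 → bit 1, carry out 0
  col 3: 1 + 0 + 0 (carry in) = 1 → bit 1, carry out 0
  col 4: 1 + 1 + 0 (carry in) = 2 → bit 0, carry out 1
  col 5: 0 + 1 + 1 (carry in) = 2 → bit 0, carry out 1
  col 6: 1 + 0 + 1 (carry in) = 2 → bit 0, carry out 1
  col 7: 0 + 0 + 1 (carry in) = 1 → bit 1, carry out 0
  col 8: 1 + 1 + 0 (carry in) = 2 → bit 0, carry out 1
  col 9: 0 + 0 + 1 (carry in) = 1 → bit 1, carry out 0
Reading bits MSB→LSB: 1010001111
Strip leading zeros: 1010001111
= 1010001111


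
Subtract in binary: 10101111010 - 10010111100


Align and subtract column by column (LSB to MSB, borrowing when needed):
  10101111010
- 10010111100
  -----------
  col 0: (0 - 0 borrow-in) - 0 → 0 - 0 = 0, borrow out 0
  col 1: (1 - 0 borrow-in) - 0 → 1 - 0 = 1, borrow out 0
  col 2: (0 - 0 borrow-in) - 1 → borrow from next column: (0+2) - 1 = 1, borrow out 1
  col 3: (1 - 1 borrow-in) - 1 → borrow from next column: (0+2) - 1 = 1, borrow out 1
  col 4: (1 - 1 borrow-in) - 1 → borrow from next column: (0+2) - 1 = 1, borrow out 1
  col 5: (1 - 1 borrow-in) - 1 → borrow from next column: (0+2) - 1 = 1, borrow out 1
  col 6: (1 - 1 borrow-in) - 0 → 0 - 0 = 0, borrow out 0
  col 7: (0 - 0 borrow-in) - 1 → borrow from next column: (0+2) - 1 = 1, borrow out 1
  col 8: (1 - 1 borrow-in) - 0 → 0 - 0 = 0, borrow out 0
  col 9: (0 - 0 borrow-in) - 0 → 0 - 0 = 0, borrow out 0
  col 10: (1 - 0 borrow-in) - 1 → 1 - 1 = 0, borrow out 0
Reading bits MSB→LSB: 00010111110
Strip leading zeros: 10111110
= 10111110


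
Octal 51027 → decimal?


Positional values:
Position 0: 7 × 8^0 = 7
Position 1: 2 × 8^1 = 16
Position 2: 0 × 8^2 = 0
Position 3: 1 × 8^3 = 512
Position 4: 5 × 8^4 = 20480
Sum = 7 + 16 + 0 + 512 + 20480
= 21015


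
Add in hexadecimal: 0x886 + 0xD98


Align and add column by column (LSB to MSB, each column mod 16 with carry):
  0886
+ 0D98
  ----
  col 0: 6(6) + 8(8) + 0 (carry in) = 14 → E(14), carry out 0
  col 1: 8(8) + 9(9) + 0 (carry in) = 17 → 1(1), carry out 1
  col 2: 8(8) + D(13) + 1 (carry in) = 22 → 6(6), carry out 1
  col 3: 0(0) + 0(0) + 1 (carry in) = 1 → 1(1), carry out 0
Reading digits MSB→LSB: 161E
Strip leading zeros: 161E
= 0x161E


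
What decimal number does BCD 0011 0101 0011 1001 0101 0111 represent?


Each 4-bit group → digit:
  0011 → 3
  0101 → 5
  0011 → 3
  1001 → 9
  0101 → 5
  0111 → 7
= 353957


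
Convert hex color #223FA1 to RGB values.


Hex: #223FA1
R = 22₁₆ = 34
G = 3F₁₆ = 63
B = A1₁₆ = 161
= RGB(34, 63, 161)


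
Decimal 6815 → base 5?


Divide by 5 repeatedly:
6815 ÷ 5 = 1363 remainder 0
1363 ÷ 5 = 272 remainder 3
272 ÷ 5 = 54 remainder 2
54 ÷ 5 = 10 remainder 4
10 ÷ 5 = 2 remainder 0
2 ÷ 5 = 0 remainder 2
Reading remainders bottom-up:
= 204230


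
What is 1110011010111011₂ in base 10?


Positional values:
Bit 0: 1 × 2^0 = 1
Bit 1: 1 × 2^1 = 2
Bit 3: 1 × 2^3 = 8
Bit 4: 1 × 2^4 = 16
Bit 5: 1 × 2^5 = 32
Bit 7: 1 × 2^7 = 128
Bit 9: 1 × 2^9 = 512
Bit 10: 1 × 2^10 = 1024
Bit 13: 1 × 2^13 = 8192
Bit 14: 1 × 2^14 = 16384
Bit 15: 1 × 2^15 = 32768
Sum = 1 + 2 + 8 + 16 + 32 + 128 + 512 + 1024 + 8192 + 16384 + 32768
= 59067


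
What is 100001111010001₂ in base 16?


Group into 4-bit nibbles: 0100001111010001
  0100 = 4
  0011 = 3
  1101 = D
  0001 = 1
= 0x43D1


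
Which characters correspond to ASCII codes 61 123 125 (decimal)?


Codes (decimal): 61 123 125
Per-code ASCII lookup:
  61  (special character) → '='
  123  (special character) → '{'
  125  (special character) → '}'
= '={}'


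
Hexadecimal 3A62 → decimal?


Positional values:
Position 0: 2 × 16^0 = 2 × 1 = 2
Position 1: 6 × 16^1 = 6 × 16 = 96
Position 2: A × 16^2 = 10 × 256 = 2560
Position 3: 3 × 16^3 = 3 × 4096 = 12288
Sum = 2 + 96 + 2560 + 12288
= 14946


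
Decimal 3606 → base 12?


Divide by 12 repeatedly:
3606 ÷ 12 = 300 remainder 6
300 ÷ 12 = 25 remainder 0
25 ÷ 12 = 2 remainder 1
2 ÷ 12 = 0 remainder 2
Reading remainders bottom-up:
= 2106


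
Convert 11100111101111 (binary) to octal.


Group into 3-bit groups: 011100111101111
  011 = 3
  100 = 4
  111 = 7
  101 = 5
  111 = 7
= 0o34757


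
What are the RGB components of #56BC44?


Hex: #56BC44
R = 56₁₆ = 86
G = BC₁₆ = 188
B = 44₁₆ = 68
= RGB(86, 188, 68)


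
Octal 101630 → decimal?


Positional values:
Position 0: 0 × 8^0 = 0
Position 1: 3 × 8^1 = 24
Position 2: 6 × 8^2 = 384
Position 3: 1 × 8^3 = 512
Position 4: 0 × 8^4 = 0
Position 5: 1 × 8^5 = 32768
Sum = 0 + 24 + 384 + 512 + 0 + 32768
= 33688


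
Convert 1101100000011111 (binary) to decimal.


Positional values:
Bit 0: 1 × 2^0 = 1
Bit 1: 1 × 2^1 = 2
Bit 2: 1 × 2^2 = 4
Bit 3: 1 × 2^3 = 8
Bit 4: 1 × 2^4 = 16
Bit 11: 1 × 2^11 = 2048
Bit 12: 1 × 2^12 = 4096
Bit 14: 1 × 2^14 = 16384
Bit 15: 1 × 2^15 = 32768
Sum = 1 + 2 + 4 + 8 + 16 + 2048 + 4096 + 16384 + 32768
= 55327


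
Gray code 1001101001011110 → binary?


Gray code: 1001101001011110
MSB stays the same: 1
Each subsequent bit = prev_binary XOR current_gray:
  B[1] = 1 XOR 0 = 1
  B[2] = 1 XOR 0 = 1
  B[3] = 1 XOR 1 = 0
  B[4] = 0 XOR 1 = 1
  B[5] = 1 XOR 0 = 1
  B[6] = 1 XOR 1 = 0
  B[7] = 0 XOR 0 = 0
  B[8] = 0 XOR 0 = 0
  B[9] = 0 XOR 1 = 1
  B[10] = 1 XOR 0 = 1
  B[11] = 1 XOR 1 = 0
  B[12] = 0 XOR 1 = 1
  B[13] = 1 XOR 1 = 0
  B[14] = 0 XOR 1 = 1
  B[15] = 1 XOR 0 = 1
= 1110110001101011 (60523 decimal)


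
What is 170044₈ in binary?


Each octal digit → 3 binary bits:
  1 = 001
  7 = 111
  0 = 000
  0 = 000
  4 = 100
  4 = 100
Concatenate: 001 111 000 000 100 100
= 001111000000100100


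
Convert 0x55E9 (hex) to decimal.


Positional values:
Position 0: 9 × 16^0 = 9 × 1 = 9
Position 1: E × 16^1 = 14 × 16 = 224
Position 2: 5 × 16^2 = 5 × 256 = 1280
Position 3: 5 × 16^3 = 5 × 4096 = 20480
Sum = 9 + 224 + 1280 + 20480
= 21993


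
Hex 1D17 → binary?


Each hex digit → 4 binary bits:
  1 = 0001
  D = 1101
  1 = 0001
  7 = 0111
Concatenate: 0001 1101 0001 0111
= 0001110100010111


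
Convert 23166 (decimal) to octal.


Divide by 8 repeatedly:
23166 ÷ 8 = 2895 remainder 6
2895 ÷ 8 = 361 remainder 7
361 ÷ 8 = 45 remainder 1
45 ÷ 8 = 5 remainder 5
5 ÷ 8 = 0 remainder 5
Reading remainders bottom-up:
= 0o55176


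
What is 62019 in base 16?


Divide by 16 repeatedly:
62019 ÷ 16 = 3876 remainder 3 (3)
3876 ÷ 16 = 242 remainder 4 (4)
242 ÷ 16 = 15 remainder 2 (2)
15 ÷ 16 = 0 remainder 15 (F)
Reading remainders bottom-up:
= 0xF243


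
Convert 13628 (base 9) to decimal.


Positional values (base 9):
  8 × 9^0 = 8 × 1 = 8
  2 × 9^1 = 2 × 9 = 18
  6 × 9^2 = 6 × 81 = 486
  3 × 9^3 = 3 × 729 = 2187
  1 × 9^4 = 1 × 6561 = 6561
Sum = 8 + 18 + 486 + 2187 + 6561
= 9260


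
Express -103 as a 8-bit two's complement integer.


Original: 01100111
Step 1 - Invert all bits: 10011000
Step 2 - Add 1: 10011000 + 1
= 10011001 (represents -103)


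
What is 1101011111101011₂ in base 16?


Group into 4-bit nibbles: 1101011111101011
  1101 = D
  0111 = 7
  1110 = E
  1011 = B
= 0xD7EB


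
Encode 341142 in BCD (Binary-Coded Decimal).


Each digit → 4-bit binary:
  3 → 0011
  4 → 0100
  1 → 0001
  1 → 0001
  4 → 0100
  2 → 0010
= 0011 0100 0001 0001 0100 0010


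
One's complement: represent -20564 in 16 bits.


Original: 0101000001010100
Invert all bits:
  bit 0: 0 → 1
  bit 1: 1 → 0
  bit 2: 0 → 1
  bit 3: 1 → 0
  bit 4: 0 → 1
  bit 5: 0 → 1
  bit 6: 0 → 1
  bit 7: 0 → 1
  bit 8: 0 → 1
  bit 9: 1 → 0
  bit 10: 0 → 1
  bit 11: 1 → 0
  bit 12: 0 → 1
  bit 13: 1 → 0
  bit 14: 0 → 1
  bit 15: 0 → 1
= 1010111110101011


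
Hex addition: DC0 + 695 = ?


Align and add column by column (LSB to MSB, each column mod 16 with carry):
  0DC0
+ 0695
  ----
  col 0: 0(0) + 5(5) + 0 (carry in) = 5 → 5(5), carry out 0
  col 1: C(12) + 9(9) + 0 (carry in) = 21 → 5(5), carry out 1
  col 2: D(13) + 6(6) + 1 (carry in) = 20 → 4(4), carry out 1
  col 3: 0(0) + 0(0) + 1 (carry in) = 1 → 1(1), carry out 0
Reading digits MSB→LSB: 1455
Strip leading zeros: 1455
= 0x1455


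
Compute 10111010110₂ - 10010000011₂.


Align and subtract column by column (LSB to MSB, borrowing when needed):
  10111010110
- 10010000011
  -----------
  col 0: (0 - 0 borrow-in) - 1 → borrow from next column: (0+2) - 1 = 1, borrow out 1
  col 1: (1 - 1 borrow-in) - 1 → borrow from next column: (0+2) - 1 = 1, borrow out 1
  col 2: (1 - 1 borrow-in) - 0 → 0 - 0 = 0, borrow out 0
  col 3: (0 - 0 borrow-in) - 0 → 0 - 0 = 0, borrow out 0
  col 4: (1 - 0 borrow-in) - 0 → 1 - 0 = 1, borrow out 0
  col 5: (0 - 0 borrow-in) - 0 → 0 - 0 = 0, borrow out 0
  col 6: (1 - 0 borrow-in) - 0 → 1 - 0 = 1, borrow out 0
  col 7: (1 - 0 borrow-in) - 1 → 1 - 1 = 0, borrow out 0
  col 8: (1 - 0 borrow-in) - 0 → 1 - 0 = 1, borrow out 0
  col 9: (0 - 0 borrow-in) - 0 → 0 - 0 = 0, borrow out 0
  col 10: (1 - 0 borrow-in) - 1 → 1 - 1 = 0, borrow out 0
Reading bits MSB→LSB: 00101010011
Strip leading zeros: 101010011
= 101010011


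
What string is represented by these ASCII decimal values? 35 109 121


Codes (decimal): 35 109 121
Per-code ASCII lookup:
  35  (special character) → '#'
  109  (range 97-122: lowercase, 109 - 97 = 12) → 'm'
  121  (range 97-122: lowercase, 121 - 97 = 24) → 'y'
= '#my'


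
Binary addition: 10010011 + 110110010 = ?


Align and add column by column (LSB to MSB, carry propagating):
  0010010011
+ 0110110010
  ----------
  col 0: 1 + 0 + 0 (carry in) = 1 → bit 1, carry out 0
  col 1: 1 + 1 + 0 (carry in) = 2 → bit 0, carry out 1
  col 2: 0 + 0 + 1 (carry in) = 1 → bit 1, carry out 0
  col 3: 0 + 0 + 0 (carry in) = 0 → bit 0, carry out 0
  col 4: 1 + 1 + 0 (carry in) = 2 → bit 0, carry out 1
  col 5: 0 + 1 + 1 (carry in) = 2 → bit 0, carry out 1
  col 6: 0 + 0 + 1 (carry in) = 1 → bit 1, carry out 0
  col 7: 1 + 1 + 0 (carry in) = 2 → bit 0, carry out 1
  col 8: 0 + 1 + 1 (carry in) = 2 → bit 0, carry out 1
  col 9: 0 + 0 + 1 (carry in) = 1 → bit 1, carry out 0
Reading bits MSB→LSB: 1001000101
Strip leading zeros: 1001000101
= 1001000101


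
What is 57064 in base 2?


Divide by 2 repeatedly:
57064 ÷ 2 = 28532 remainder 0
28532 ÷ 2 = 14266 remainder 0
14266 ÷ 2 = 7133 remainder 0
7133 ÷ 2 = 3566 remainder 1
3566 ÷ 2 = 1783 remainder 0
1783 ÷ 2 = 891 remainder 1
891 ÷ 2 = 445 remainder 1
445 ÷ 2 = 222 remainder 1
222 ÷ 2 = 111 remainder 0
111 ÷ 2 = 55 remainder 1
55 ÷ 2 = 27 remainder 1
27 ÷ 2 = 13 remainder 1
13 ÷ 2 = 6 remainder 1
6 ÷ 2 = 3 remainder 0
3 ÷ 2 = 1 remainder 1
1 ÷ 2 = 0 remainder 1
Reading remainders bottom-up:
= 1101111011101000


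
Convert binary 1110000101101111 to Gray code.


Binary: 1110000101101111
Gray code: G = B XOR (B >> 1)
B >> 1 = 0111000010110111
1110000101101111 XOR 0111000010110111:
  1 XOR 0 = 1
  1 XOR 1 = 0
  1 XOR 1 = 0
  0 XOR 1 = 1
  0 XOR 0 = 0
  0 XOR 0 = 0
  0 XOR 0 = 0
  1 XOR 0 = 1
  0 XOR 1 = 1
  1 XOR 0 = 1
  1 XOR 1 = 0
  0 XOR 1 = 1
  1 XOR 0 = 1
  1 XOR 1 = 0
  1 XOR 1 = 0
  1 XOR 1 = 0
= 1001000111011000


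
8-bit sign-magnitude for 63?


Sign bit: 0 (positive)
Magnitude: 63 = 0111111
= 00111111


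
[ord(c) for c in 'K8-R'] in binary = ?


String: 'K8-R'  (4 characters)
Per-character ASCII lookup:
  'K': uppercase starts at 65: 'K' = 65 + 10 = 75 → 1001011
  '8': digits start at 48: '8' = 48 + 8 = 56 → 111000
  '-': special character: '-' = 45 → 101101
  'R': uppercase starts at 65: 'R' = 65 + 17 = 82 → 1010010
= 1001011 111000 101101 1010010


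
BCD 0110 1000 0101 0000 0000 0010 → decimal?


Each 4-bit group → digit:
  0110 → 6
  1000 → 8
  0101 → 5
  0000 → 0
  0000 → 0
  0010 → 2
= 685002


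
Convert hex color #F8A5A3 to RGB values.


Hex: #F8A5A3
R = F8₁₆ = 248
G = A5₁₆ = 165
B = A3₁₆ = 163
= RGB(248, 165, 163)


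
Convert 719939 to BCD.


Each digit → 4-bit binary:
  7 → 0111
  1 → 0001
  9 → 1001
  9 → 1001
  3 → 0011
  9 → 1001
= 0111 0001 1001 1001 0011 1001


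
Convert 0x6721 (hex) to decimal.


Positional values:
Position 0: 1 × 16^0 = 1 × 1 = 1
Position 1: 2 × 16^1 = 2 × 16 = 32
Position 2: 7 × 16^2 = 7 × 256 = 1792
Position 3: 6 × 16^3 = 6 × 4096 = 24576
Sum = 1 + 32 + 1792 + 24576
= 26401


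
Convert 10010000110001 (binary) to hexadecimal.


Group into 4-bit nibbles: 0010010000110001
  0010 = 2
  0100 = 4
  0011 = 3
  0001 = 1
= 0x2431


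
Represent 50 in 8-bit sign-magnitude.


Sign bit: 0 (positive)
Magnitude: 50 = 0110010
= 00110010


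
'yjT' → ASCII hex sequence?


String: 'yjT'  (3 characters)
Per-character ASCII lookup:
  'y': lowercase starts at 97: 'y' = 97 + 24 = 121 → 0x79
  'j': lowercase starts at 97: 'j' = 97 + 9 = 106 → 0x6A
  'T': uppercase starts at 65: 'T' = 65 + 19 = 84 → 0x54
= 0x79 0x6A 0x54


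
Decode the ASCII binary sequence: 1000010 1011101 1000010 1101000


Codes (binary): 1000010 1011101 1000010 1101000
Per-code ASCII lookup:
  1000010 = 66  (range 65-90: uppercase, 66 - 65 = 1) → 'B'
  1011101 = 93  (special character) → ']'
  1000010 = 66  (range 65-90: uppercase, 66 - 65 = 1) → 'B'
  1101000 = 104  (range 97-122: lowercase, 104 - 97 = 7) → 'h'
= 'B]Bh'


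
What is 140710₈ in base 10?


Positional values:
Position 0: 0 × 8^0 = 0
Position 1: 1 × 8^1 = 8
Position 2: 7 × 8^2 = 448
Position 3: 0 × 8^3 = 0
Position 4: 4 × 8^4 = 16384
Position 5: 1 × 8^5 = 32768
Sum = 0 + 8 + 448 + 0 + 16384 + 32768
= 49608


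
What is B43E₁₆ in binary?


Each hex digit → 4 binary bits:
  B = 1011
  4 = 0100
  3 = 0011
  E = 1110
Concatenate: 1011 0100 0011 1110
= 1011010000111110


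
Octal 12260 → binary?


Each octal digit → 3 binary bits:
  1 = 001
  2 = 010
  2 = 010
  6 = 110
  0 = 000
Concatenate: 001 010 010 110 000
= 001010010110000


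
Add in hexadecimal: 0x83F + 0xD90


Align and add column by column (LSB to MSB, each column mod 16 with carry):
  083F
+ 0D90
  ----
  col 0: F(15) + 0(0) + 0 (carry in) = 15 → F(15), carry out 0
  col 1: 3(3) + 9(9) + 0 (carry in) = 12 → C(12), carry out 0
  col 2: 8(8) + D(13) + 0 (carry in) = 21 → 5(5), carry out 1
  col 3: 0(0) + 0(0) + 1 (carry in) = 1 → 1(1), carry out 0
Reading digits MSB→LSB: 15CF
Strip leading zeros: 15CF
= 0x15CF


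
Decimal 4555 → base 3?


Divide by 3 repeatedly:
4555 ÷ 3 = 1518 remainder 1
1518 ÷ 3 = 506 remainder 0
506 ÷ 3 = 168 remainder 2
168 ÷ 3 = 56 remainder 0
56 ÷ 3 = 18 remainder 2
18 ÷ 3 = 6 remainder 0
6 ÷ 3 = 2 remainder 0
2 ÷ 3 = 0 remainder 2
Reading remainders bottom-up:
= 20020201


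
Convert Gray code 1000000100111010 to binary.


Gray code: 1000000100111010
MSB stays the same: 1
Each subsequent bit = prev_binary XOR current_gray:
  B[1] = 1 XOR 0 = 1
  B[2] = 1 XOR 0 = 1
  B[3] = 1 XOR 0 = 1
  B[4] = 1 XOR 0 = 1
  B[5] = 1 XOR 0 = 1
  B[6] = 1 XOR 0 = 1
  B[7] = 1 XOR 1 = 0
  B[8] = 0 XOR 0 = 0
  B[9] = 0 XOR 0 = 0
  B[10] = 0 XOR 1 = 1
  B[11] = 1 XOR 1 = 0
  B[12] = 0 XOR 1 = 1
  B[13] = 1 XOR 0 = 1
  B[14] = 1 XOR 1 = 0
  B[15] = 0 XOR 0 = 0
= 1111111000101100 (65068 decimal)


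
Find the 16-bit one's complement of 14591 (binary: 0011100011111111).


Original: 0011100011111111
Invert all bits:
  bit 0: 0 → 1
  bit 1: 0 → 1
  bit 2: 1 → 0
  bit 3: 1 → 0
  bit 4: 1 → 0
  bit 5: 0 → 1
  bit 6: 0 → 1
  bit 7: 0 → 1
  bit 8: 1 → 0
  bit 9: 1 → 0
  bit 10: 1 → 0
  bit 11: 1 → 0
  bit 12: 1 → 0
  bit 13: 1 → 0
  bit 14: 1 → 0
  bit 15: 1 → 0
= 1100011100000000


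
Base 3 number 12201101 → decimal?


Positional values (base 3):
  1 × 3^0 = 1 × 1 = 1
  0 × 3^1 = 0 × 3 = 0
  1 × 3^2 = 1 × 9 = 9
  1 × 3^3 = 1 × 27 = 27
  0 × 3^4 = 0 × 81 = 0
  2 × 3^5 = 2 × 243 = 486
  2 × 3^6 = 2 × 729 = 1458
  1 × 3^7 = 1 × 2187 = 2187
Sum = 1 + 0 + 9 + 27 + 0 + 486 + 1458 + 2187
= 4168


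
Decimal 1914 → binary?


Divide by 2 repeatedly:
1914 ÷ 2 = 957 remainder 0
957 ÷ 2 = 478 remainder 1
478 ÷ 2 = 239 remainder 0
239 ÷ 2 = 119 remainder 1
119 ÷ 2 = 59 remainder 1
59 ÷ 2 = 29 remainder 1
29 ÷ 2 = 14 remainder 1
14 ÷ 2 = 7 remainder 0
7 ÷ 2 = 3 remainder 1
3 ÷ 2 = 1 remainder 1
1 ÷ 2 = 0 remainder 1
Reading remainders bottom-up:
= 11101111010


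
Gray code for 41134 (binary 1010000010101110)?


Binary: 1010000010101110
Gray code: G = B XOR (B >> 1)
B >> 1 = 0101000001010111
1010000010101110 XOR 0101000001010111:
  1 XOR 0 = 1
  0 XOR 1 = 1
  1 XOR 0 = 1
  0 XOR 1 = 1
  0 XOR 0 = 0
  0 XOR 0 = 0
  0 XOR 0 = 0
  0 XOR 0 = 0
  1 XOR 0 = 1
  0 XOR 1 = 1
  1 XOR 0 = 1
  0 XOR 1 = 1
  1 XOR 0 = 1
  1 XOR 1 = 0
  1 XOR 1 = 0
  0 XOR 1 = 1
= 1111000011111001


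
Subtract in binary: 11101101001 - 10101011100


Align and subtract column by column (LSB to MSB, borrowing when needed):
  11101101001
- 10101011100
  -----------
  col 0: (1 - 0 borrow-in) - 0 → 1 - 0 = 1, borrow out 0
  col 1: (0 - 0 borrow-in) - 0 → 0 - 0 = 0, borrow out 0
  col 2: (0 - 0 borrow-in) - 1 → borrow from next column: (0+2) - 1 = 1, borrow out 1
  col 3: (1 - 1 borrow-in) - 1 → borrow from next column: (0+2) - 1 = 1, borrow out 1
  col 4: (0 - 1 borrow-in) - 1 → borrow from next column: (-1+2) - 1 = 0, borrow out 1
  col 5: (1 - 1 borrow-in) - 0 → 0 - 0 = 0, borrow out 0
  col 6: (1 - 0 borrow-in) - 1 → 1 - 1 = 0, borrow out 0
  col 7: (0 - 0 borrow-in) - 0 → 0 - 0 = 0, borrow out 0
  col 8: (1 - 0 borrow-in) - 1 → 1 - 1 = 0, borrow out 0
  col 9: (1 - 0 borrow-in) - 0 → 1 - 0 = 1, borrow out 0
  col 10: (1 - 0 borrow-in) - 1 → 1 - 1 = 0, borrow out 0
Reading bits MSB→LSB: 01000001101
Strip leading zeros: 1000001101
= 1000001101


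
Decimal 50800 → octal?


Divide by 8 repeatedly:
50800 ÷ 8 = 6350 remainder 0
6350 ÷ 8 = 793 remainder 6
793 ÷ 8 = 99 remainder 1
99 ÷ 8 = 12 remainder 3
12 ÷ 8 = 1 remainder 4
1 ÷ 8 = 0 remainder 1
Reading remainders bottom-up:
= 0o143160


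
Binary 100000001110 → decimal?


Positional values:
Bit 1: 1 × 2^1 = 2
Bit 2: 1 × 2^2 = 4
Bit 3: 1 × 2^3 = 8
Bit 11: 1 × 2^11 = 2048
Sum = 2 + 4 + 8 + 2048
= 2062


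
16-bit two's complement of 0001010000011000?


Original: 0001010000011000
Step 1 - Invert all bits: 1110101111100111
Step 2 - Add 1: 1110101111100111 + 1
= 1110101111101000 (represents -5144)


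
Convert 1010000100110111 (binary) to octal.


Group into 3-bit groups: 001010000100110111
  001 = 1
  010 = 2
  000 = 0
  100 = 4
  110 = 6
  111 = 7
= 0o120467


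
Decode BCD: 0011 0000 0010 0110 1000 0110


Each 4-bit group → digit:
  0011 → 3
  0000 → 0
  0010 → 2
  0110 → 6
  1000 → 8
  0110 → 6
= 302686


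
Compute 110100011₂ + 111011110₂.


Align and add column by column (LSB to MSB, carry propagating):
  0110100011
+ 0111011110
  ----------
  col 0: 1 + 0 + 0 (carry in) = 1 → bit 1, carry out 0
  col 1: 1 + 1 + 0 (carry in) = 2 → bit 0, carry out 1
  col 2: 0 + 1 + 1 (carry in) = 2 → bit 0, carry out 1
  col 3: 0 + 1 + 1 (carry in) = 2 → bit 0, carry out 1
  col 4: 0 + 1 + 1 (carry in) = 2 → bit 0, carry out 1
  col 5: 1 + 0 + 1 (carry in) = 2 → bit 0, carry out 1
  col 6: 0 + 1 + 1 (carry in) = 2 → bit 0, carry out 1
  col 7: 1 + 1 + 1 (carry in) = 3 → bit 1, carry out 1
  col 8: 1 + 1 + 1 (carry in) = 3 → bit 1, carry out 1
  col 9: 0 + 0 + 1 (carry in) = 1 → bit 1, carry out 0
Reading bits MSB→LSB: 1110000001
Strip leading zeros: 1110000001
= 1110000001


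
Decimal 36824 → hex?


Divide by 16 repeatedly:
36824 ÷ 16 = 2301 remainder 8 (8)
2301 ÷ 16 = 143 remainder 13 (D)
143 ÷ 16 = 8 remainder 15 (F)
8 ÷ 16 = 0 remainder 8 (8)
Reading remainders bottom-up:
= 0x8FD8


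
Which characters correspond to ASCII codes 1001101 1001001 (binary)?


Codes (binary): 1001101 1001001
Per-code ASCII lookup:
  1001101 = 77  (range 65-90: uppercase, 77 - 65 = 12) → 'M'
  1001001 = 73  (range 65-90: uppercase, 73 - 65 = 8) → 'I'
= 'MI'


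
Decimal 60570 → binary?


Divide by 2 repeatedly:
60570 ÷ 2 = 30285 remainder 0
30285 ÷ 2 = 15142 remainder 1
15142 ÷ 2 = 7571 remainder 0
7571 ÷ 2 = 3785 remainder 1
3785 ÷ 2 = 1892 remainder 1
1892 ÷ 2 = 946 remainder 0
946 ÷ 2 = 473 remainder 0
473 ÷ 2 = 236 remainder 1
236 ÷ 2 = 118 remainder 0
118 ÷ 2 = 59 remainder 0
59 ÷ 2 = 29 remainder 1
29 ÷ 2 = 14 remainder 1
14 ÷ 2 = 7 remainder 0
7 ÷ 2 = 3 remainder 1
3 ÷ 2 = 1 remainder 1
1 ÷ 2 = 0 remainder 1
Reading remainders bottom-up:
= 1110110010011010


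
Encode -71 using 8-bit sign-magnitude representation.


Sign bit: 1 (negative)
Magnitude: 71 = 1000111
= 11000111


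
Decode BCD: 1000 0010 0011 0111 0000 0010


Each 4-bit group → digit:
  1000 → 8
  0010 → 2
  0011 → 3
  0111 → 7
  0000 → 0
  0010 → 2
= 823702


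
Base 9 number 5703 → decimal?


Positional values (base 9):
  3 × 9^0 = 3 × 1 = 3
  0 × 9^1 = 0 × 9 = 0
  7 × 9^2 = 7 × 81 = 567
  5 × 9^3 = 5 × 729 = 3645
Sum = 3 + 0 + 567 + 3645
= 4215


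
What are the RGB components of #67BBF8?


Hex: #67BBF8
R = 67₁₆ = 103
G = BB₁₆ = 187
B = F8₁₆ = 248
= RGB(103, 187, 248)


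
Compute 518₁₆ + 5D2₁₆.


Align and add column by column (LSB to MSB, each column mod 16 with carry):
  0518
+ 05D2
  ----
  col 0: 8(8) + 2(2) + 0 (carry in) = 10 → A(10), carry out 0
  col 1: 1(1) + D(13) + 0 (carry in) = 14 → E(14), carry out 0
  col 2: 5(5) + 5(5) + 0 (carry in) = 10 → A(10), carry out 0
  col 3: 0(0) + 0(0) + 0 (carry in) = 0 → 0(0), carry out 0
Reading digits MSB→LSB: 0AEA
Strip leading zeros: AEA
= 0xAEA


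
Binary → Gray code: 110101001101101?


Binary: 110101001101101
Gray code: G = B XOR (B >> 1)
B >> 1 = 011010100110110
110101001101101 XOR 011010100110110:
  1 XOR 0 = 1
  1 XOR 1 = 0
  0 XOR 1 = 1
  1 XOR 0 = 1
  0 XOR 1 = 1
  1 XOR 0 = 1
  0 XOR 1 = 1
  0 XOR 0 = 0
  1 XOR 0 = 1
  1 XOR 1 = 0
  0 XOR 1 = 1
  1 XOR 0 = 1
  1 XOR 1 = 0
  0 XOR 1 = 1
  1 XOR 0 = 1
= 101111101011011


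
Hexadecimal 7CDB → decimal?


Positional values:
Position 0: B × 16^0 = 11 × 1 = 11
Position 1: D × 16^1 = 13 × 16 = 208
Position 2: C × 16^2 = 12 × 256 = 3072
Position 3: 7 × 16^3 = 7 × 4096 = 28672
Sum = 11 + 208 + 3072 + 28672
= 31963


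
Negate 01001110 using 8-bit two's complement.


Original: 01001110
Step 1 - Invert all bits: 10110001
Step 2 - Add 1: 10110001 + 1
= 10110010 (represents -78)


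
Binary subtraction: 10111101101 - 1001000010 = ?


Align and subtract column by column (LSB to MSB, borrowing when needed):
  10111101101
- 01001000010
  -----------
  col 0: (1 - 0 borrow-in) - 0 → 1 - 0 = 1, borrow out 0
  col 1: (0 - 0 borrow-in) - 1 → borrow from next column: (0+2) - 1 = 1, borrow out 1
  col 2: (1 - 1 borrow-in) - 0 → 0 - 0 = 0, borrow out 0
  col 3: (1 - 0 borrow-in) - 0 → 1 - 0 = 1, borrow out 0
  col 4: (0 - 0 borrow-in) - 0 → 0 - 0 = 0, borrow out 0
  col 5: (1 - 0 borrow-in) - 0 → 1 - 0 = 1, borrow out 0
  col 6: (1 - 0 borrow-in) - 1 → 1 - 1 = 0, borrow out 0
  col 7: (1 - 0 borrow-in) - 0 → 1 - 0 = 1, borrow out 0
  col 8: (1 - 0 borrow-in) - 0 → 1 - 0 = 1, borrow out 0
  col 9: (0 - 0 borrow-in) - 1 → borrow from next column: (0+2) - 1 = 1, borrow out 1
  col 10: (1 - 1 borrow-in) - 0 → 0 - 0 = 0, borrow out 0
Reading bits MSB→LSB: 01110101011
Strip leading zeros: 1110101011
= 1110101011


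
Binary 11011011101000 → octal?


Group into 3-bit groups: 011011011101000
  011 = 3
  011 = 3
  011 = 3
  101 = 5
  000 = 0
= 0o33350


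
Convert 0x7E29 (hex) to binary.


Each hex digit → 4 binary bits:
  7 = 0111
  E = 1110
  2 = 0010
  9 = 1001
Concatenate: 0111 1110 0010 1001
= 0111111000101001


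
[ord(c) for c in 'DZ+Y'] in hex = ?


String: 'DZ+Y'  (4 characters)
Per-character ASCII lookup:
  'D': uppercase starts at 65: 'D' = 65 + 3 = 68 → 0x44
  'Z': uppercase starts at 65: 'Z' = 65 + 25 = 90 → 0x5A
  '+': special character: '+' = 43 → 0x2B
  'Y': uppercase starts at 65: 'Y' = 65 + 24 = 89 → 0x59
= 0x44 0x5A 0x2B 0x59


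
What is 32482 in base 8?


Divide by 8 repeatedly:
32482 ÷ 8 = 4060 remainder 2
4060 ÷ 8 = 507 remainder 4
507 ÷ 8 = 63 remainder 3
63 ÷ 8 = 7 remainder 7
7 ÷ 8 = 0 remainder 7
Reading remainders bottom-up:
= 0o77342


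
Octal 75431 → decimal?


Positional values:
Position 0: 1 × 8^0 = 1
Position 1: 3 × 8^1 = 24
Position 2: 4 × 8^2 = 256
Position 3: 5 × 8^3 = 2560
Position 4: 7 × 8^4 = 28672
Sum = 1 + 24 + 256 + 2560 + 28672
= 31513


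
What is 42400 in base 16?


Divide by 16 repeatedly:
42400 ÷ 16 = 2650 remainder 0 (0)
2650 ÷ 16 = 165 remainder 10 (A)
165 ÷ 16 = 10 remainder 5 (5)
10 ÷ 16 = 0 remainder 10 (A)
Reading remainders bottom-up:
= 0xA5A0


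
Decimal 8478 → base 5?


Divide by 5 repeatedly:
8478 ÷ 5 = 1695 remainder 3
1695 ÷ 5 = 339 remainder 0
339 ÷ 5 = 67 remainder 4
67 ÷ 5 = 13 remainder 2
13 ÷ 5 = 2 remainder 3
2 ÷ 5 = 0 remainder 2
Reading remainders bottom-up:
= 232403


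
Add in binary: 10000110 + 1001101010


Align and add column by column (LSB to MSB, carry propagating):
  00010000110
+ 01001101010
  -----------
  col 0: 0 + 0 + 0 (carry in) = 0 → bit 0, carry out 0
  col 1: 1 + 1 + 0 (carry in) = 2 → bit 0, carry out 1
  col 2: 1 + 0 + 1 (carry in) = 2 → bit 0, carry out 1
  col 3: 0 + 1 + 1 (carry in) = 2 → bit 0, carry out 1
  col 4: 0 + 0 + 1 (carry in) = 1 → bit 1, carry out 0
  col 5: 0 + 1 + 0 (carry in) = 1 → bit 1, carry out 0
  col 6: 0 + 1 + 0 (carry in) = 1 → bit 1, carry out 0
  col 7: 1 + 0 + 0 (carry in) = 1 → bit 1, carry out 0
  col 8: 0 + 0 + 0 (carry in) = 0 → bit 0, carry out 0
  col 9: 0 + 1 + 0 (carry in) = 1 → bit 1, carry out 0
  col 10: 0 + 0 + 0 (carry in) = 0 → bit 0, carry out 0
Reading bits MSB→LSB: 01011110000
Strip leading zeros: 1011110000
= 1011110000


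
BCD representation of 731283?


Each digit → 4-bit binary:
  7 → 0111
  3 → 0011
  1 → 0001
  2 → 0010
  8 → 1000
  3 → 0011
= 0111 0011 0001 0010 1000 0011


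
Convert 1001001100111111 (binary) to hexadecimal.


Group into 4-bit nibbles: 1001001100111111
  1001 = 9
  0011 = 3
  0011 = 3
  1111 = F
= 0x933F


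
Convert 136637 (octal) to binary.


Each octal digit → 3 binary bits:
  1 = 001
  3 = 011
  6 = 110
  6 = 110
  3 = 011
  7 = 111
Concatenate: 001 011 110 110 011 111
= 001011110110011111


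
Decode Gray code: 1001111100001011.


Gray code: 1001111100001011
MSB stays the same: 1
Each subsequent bit = prev_binary XOR current_gray:
  B[1] = 1 XOR 0 = 1
  B[2] = 1 XOR 0 = 1
  B[3] = 1 XOR 1 = 0
  B[4] = 0 XOR 1 = 1
  B[5] = 1 XOR 1 = 0
  B[6] = 0 XOR 1 = 1
  B[7] = 1 XOR 1 = 0
  B[8] = 0 XOR 0 = 0
  B[9] = 0 XOR 0 = 0
  B[10] = 0 XOR 0 = 0
  B[11] = 0 XOR 0 = 0
  B[12] = 0 XOR 1 = 1
  B[13] = 1 XOR 0 = 1
  B[14] = 1 XOR 1 = 0
  B[15] = 0 XOR 1 = 1
= 1110101000001101 (59917 decimal)


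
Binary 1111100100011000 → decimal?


Positional values:
Bit 3: 1 × 2^3 = 8
Bit 4: 1 × 2^4 = 16
Bit 8: 1 × 2^8 = 256
Bit 11: 1 × 2^11 = 2048
Bit 12: 1 × 2^12 = 4096
Bit 13: 1 × 2^13 = 8192
Bit 14: 1 × 2^14 = 16384
Bit 15: 1 × 2^15 = 32768
Sum = 8 + 16 + 256 + 2048 + 4096 + 8192 + 16384 + 32768
= 63768


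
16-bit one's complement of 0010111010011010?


Original: 0010111010011010
Invert all bits:
  bit 0: 0 → 1
  bit 1: 0 → 1
  bit 2: 1 → 0
  bit 3: 0 → 1
  bit 4: 1 → 0
  bit 5: 1 → 0
  bit 6: 1 → 0
  bit 7: 0 → 1
  bit 8: 1 → 0
  bit 9: 0 → 1
  bit 10: 0 → 1
  bit 11: 1 → 0
  bit 12: 1 → 0
  bit 13: 0 → 1
  bit 14: 1 → 0
  bit 15: 0 → 1
= 1101000101100101


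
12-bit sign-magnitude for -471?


Sign bit: 1 (negative)
Magnitude: 471 = 00111010111
= 100111010111


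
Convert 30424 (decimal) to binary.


Divide by 2 repeatedly:
30424 ÷ 2 = 15212 remainder 0
15212 ÷ 2 = 7606 remainder 0
7606 ÷ 2 = 3803 remainder 0
3803 ÷ 2 = 1901 remainder 1
1901 ÷ 2 = 950 remainder 1
950 ÷ 2 = 475 remainder 0
475 ÷ 2 = 237 remainder 1
237 ÷ 2 = 118 remainder 1
118 ÷ 2 = 59 remainder 0
59 ÷ 2 = 29 remainder 1
29 ÷ 2 = 14 remainder 1
14 ÷ 2 = 7 remainder 0
7 ÷ 2 = 3 remainder 1
3 ÷ 2 = 1 remainder 1
1 ÷ 2 = 0 remainder 1
Reading remainders bottom-up:
= 111011011011000


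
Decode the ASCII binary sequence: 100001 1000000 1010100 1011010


Codes (binary): 100001 1000000 1010100 1011010
Per-code ASCII lookup:
  100001 = 33  (special character) → '!'
  1000000 = 64  (special character) → '@'
  1010100 = 84  (range 65-90: uppercase, 84 - 65 = 19) → 'T'
  1011010 = 90  (range 65-90: uppercase, 90 - 65 = 25) → 'Z'
= '!@TZ'


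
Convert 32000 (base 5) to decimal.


Positional values (base 5):
  0 × 5^0 = 0 × 1 = 0
  0 × 5^1 = 0 × 5 = 0
  0 × 5^2 = 0 × 25 = 0
  2 × 5^3 = 2 × 125 = 250
  3 × 5^4 = 3 × 625 = 1875
Sum = 0 + 0 + 0 + 250 + 1875
= 2125


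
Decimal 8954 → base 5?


Divide by 5 repeatedly:
8954 ÷ 5 = 1790 remainder 4
1790 ÷ 5 = 358 remainder 0
358 ÷ 5 = 71 remainder 3
71 ÷ 5 = 14 remainder 1
14 ÷ 5 = 2 remainder 4
2 ÷ 5 = 0 remainder 2
Reading remainders bottom-up:
= 241304


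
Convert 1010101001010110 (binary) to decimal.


Positional values:
Bit 1: 1 × 2^1 = 2
Bit 2: 1 × 2^2 = 4
Bit 4: 1 × 2^4 = 16
Bit 6: 1 × 2^6 = 64
Bit 9: 1 × 2^9 = 512
Bit 11: 1 × 2^11 = 2048
Bit 13: 1 × 2^13 = 8192
Bit 15: 1 × 2^15 = 32768
Sum = 2 + 4 + 16 + 64 + 512 + 2048 + 8192 + 32768
= 43606


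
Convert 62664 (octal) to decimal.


Positional values:
Position 0: 4 × 8^0 = 4
Position 1: 6 × 8^1 = 48
Position 2: 6 × 8^2 = 384
Position 3: 2 × 8^3 = 1024
Position 4: 6 × 8^4 = 24576
Sum = 4 + 48 + 384 + 1024 + 24576
= 26036


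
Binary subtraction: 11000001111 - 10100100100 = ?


Align and subtract column by column (LSB to MSB, borrowing when needed):
  11000001111
- 10100100100
  -----------
  col 0: (1 - 0 borrow-in) - 0 → 1 - 0 = 1, borrow out 0
  col 1: (1 - 0 borrow-in) - 0 → 1 - 0 = 1, borrow out 0
  col 2: (1 - 0 borrow-in) - 1 → 1 - 1 = 0, borrow out 0
  col 3: (1 - 0 borrow-in) - 0 → 1 - 0 = 1, borrow out 0
  col 4: (0 - 0 borrow-in) - 0 → 0 - 0 = 0, borrow out 0
  col 5: (0 - 0 borrow-in) - 1 → borrow from next column: (0+2) - 1 = 1, borrow out 1
  col 6: (0 - 1 borrow-in) - 0 → borrow from next column: (-1+2) - 0 = 1, borrow out 1
  col 7: (0 - 1 borrow-in) - 0 → borrow from next column: (-1+2) - 0 = 1, borrow out 1
  col 8: (0 - 1 borrow-in) - 1 → borrow from next column: (-1+2) - 1 = 0, borrow out 1
  col 9: (1 - 1 borrow-in) - 0 → 0 - 0 = 0, borrow out 0
  col 10: (1 - 0 borrow-in) - 1 → 1 - 1 = 0, borrow out 0
Reading bits MSB→LSB: 00011101011
Strip leading zeros: 11101011
= 11101011


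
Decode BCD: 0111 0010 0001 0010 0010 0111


Each 4-bit group → digit:
  0111 → 7
  0010 → 2
  0001 → 1
  0010 → 2
  0010 → 2
  0111 → 7
= 721227


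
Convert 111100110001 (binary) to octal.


Group into 3-bit groups: 111100110001
  111 = 7
  100 = 4
  110 = 6
  001 = 1
= 0o7461


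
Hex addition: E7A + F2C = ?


Align and add column by column (LSB to MSB, each column mod 16 with carry):
  0E7A
+ 0F2C
  ----
  col 0: A(10) + C(12) + 0 (carry in) = 22 → 6(6), carry out 1
  col 1: 7(7) + 2(2) + 1 (carry in) = 10 → A(10), carry out 0
  col 2: E(14) + F(15) + 0 (carry in) = 29 → D(13), carry out 1
  col 3: 0(0) + 0(0) + 1 (carry in) = 1 → 1(1), carry out 0
Reading digits MSB→LSB: 1DA6
Strip leading zeros: 1DA6
= 0x1DA6


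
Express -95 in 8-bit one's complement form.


Original: 01011111
Invert all bits:
  bit 0: 0 → 1
  bit 1: 1 → 0
  bit 2: 0 → 1
  bit 3: 1 → 0
  bit 4: 1 → 0
  bit 5: 1 → 0
  bit 6: 1 → 0
  bit 7: 1 → 0
= 10100000


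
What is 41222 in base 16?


Divide by 16 repeatedly:
41222 ÷ 16 = 2576 remainder 6 (6)
2576 ÷ 16 = 161 remainder 0 (0)
161 ÷ 16 = 10 remainder 1 (1)
10 ÷ 16 = 0 remainder 10 (A)
Reading remainders bottom-up:
= 0xA106


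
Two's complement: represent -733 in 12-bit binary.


Original: 001011011101
Step 1 - Invert all bits: 110100100010
Step 2 - Add 1: 110100100010 + 1
= 110100100011 (represents -733)


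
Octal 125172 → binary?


Each octal digit → 3 binary bits:
  1 = 001
  2 = 010
  5 = 101
  1 = 001
  7 = 111
  2 = 010
Concatenate: 001 010 101 001 111 010
= 001010101001111010


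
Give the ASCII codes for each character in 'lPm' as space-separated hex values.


String: 'lPm'  (3 characters)
Per-character ASCII lookup:
  'l': lowercase starts at 97: 'l' = 97 + 11 = 108 → 0x6C
  'P': uppercase starts at 65: 'P' = 65 + 15 = 80 → 0x50
  'm': lowercase starts at 97: 'm' = 97 + 12 = 109 → 0x6D
= 0x6C 0x50 0x6D


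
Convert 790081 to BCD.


Each digit → 4-bit binary:
  7 → 0111
  9 → 1001
  0 → 0000
  0 → 0000
  8 → 1000
  1 → 0001
= 0111 1001 0000 0000 1000 0001


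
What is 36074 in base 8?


Divide by 8 repeatedly:
36074 ÷ 8 = 4509 remainder 2
4509 ÷ 8 = 563 remainder 5
563 ÷ 8 = 70 remainder 3
70 ÷ 8 = 8 remainder 6
8 ÷ 8 = 1 remainder 0
1 ÷ 8 = 0 remainder 1
Reading remainders bottom-up:
= 0o106352


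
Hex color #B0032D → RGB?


Hex: #B0032D
R = B0₁₆ = 176
G = 03₁₆ = 3
B = 2D₁₆ = 45
= RGB(176, 3, 45)


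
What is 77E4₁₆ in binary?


Each hex digit → 4 binary bits:
  7 = 0111
  7 = 0111
  E = 1110
  4 = 0100
Concatenate: 0111 0111 1110 0100
= 0111011111100100


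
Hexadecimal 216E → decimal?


Positional values:
Position 0: E × 16^0 = 14 × 1 = 14
Position 1: 6 × 16^1 = 6 × 16 = 96
Position 2: 1 × 16^2 = 1 × 256 = 256
Position 3: 2 × 16^3 = 2 × 4096 = 8192
Sum = 14 + 96 + 256 + 8192
= 8558


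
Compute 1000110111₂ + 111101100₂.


Align and add column by column (LSB to MSB, carry propagating):
  01000110111
+ 00111101100
  -----------
  col 0: 1 + 0 + 0 (carry in) = 1 → bit 1, carry out 0
  col 1: 1 + 0 + 0 (carry in) = 1 → bit 1, carry out 0
  col 2: 1 + 1 + 0 (carry in) = 2 → bit 0, carry out 1
  col 3: 0 + 1 + 1 (carry in) = 2 → bit 0, carry out 1
  col 4: 1 + 0 + 1 (carry in) = 2 → bit 0, carry out 1
  col 5: 1 + 1 + 1 (carry in) = 3 → bit 1, carry out 1
  col 6: 0 + 1 + 1 (carry in) = 2 → bit 0, carry out 1
  col 7: 0 + 1 + 1 (carry in) = 2 → bit 0, carry out 1
  col 8: 0 + 1 + 1 (carry in) = 2 → bit 0, carry out 1
  col 9: 1 + 0 + 1 (carry in) = 2 → bit 0, carry out 1
  col 10: 0 + 0 + 1 (carry in) = 1 → bit 1, carry out 0
Reading bits MSB→LSB: 10000100011
Strip leading zeros: 10000100011
= 10000100011


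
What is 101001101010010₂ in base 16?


Group into 4-bit nibbles: 0101001101010010
  0101 = 5
  0011 = 3
  0101 = 5
  0010 = 2
= 0x5352


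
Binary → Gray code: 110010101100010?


Binary: 110010101100010
Gray code: G = B XOR (B >> 1)
B >> 1 = 011001010110001
110010101100010 XOR 011001010110001:
  1 XOR 0 = 1
  1 XOR 1 = 0
  0 XOR 1 = 1
  0 XOR 0 = 0
  1 XOR 0 = 1
  0 XOR 1 = 1
  1 XOR 0 = 1
  0 XOR 1 = 1
  1 XOR 0 = 1
  1 XOR 1 = 0
  0 XOR 1 = 1
  0 XOR 0 = 0
  0 XOR 0 = 0
  1 XOR 0 = 1
  0 XOR 1 = 1
= 101011111010011


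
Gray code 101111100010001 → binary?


Gray code: 101111100010001
MSB stays the same: 1
Each subsequent bit = prev_binary XOR current_gray:
  B[1] = 1 XOR 0 = 1
  B[2] = 1 XOR 1 = 0
  B[3] = 0 XOR 1 = 1
  B[4] = 1 XOR 1 = 0
  B[5] = 0 XOR 1 = 1
  B[6] = 1 XOR 1 = 0
  B[7] = 0 XOR 0 = 0
  B[8] = 0 XOR 0 = 0
  B[9] = 0 XOR 0 = 0
  B[10] = 0 XOR 1 = 1
  B[11] = 1 XOR 0 = 1
  B[12] = 1 XOR 0 = 1
  B[13] = 1 XOR 0 = 1
  B[14] = 1 XOR 1 = 0
= 110101000011110 (27166 decimal)


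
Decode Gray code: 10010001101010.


Gray code: 10010001101010
MSB stays the same: 1
Each subsequent bit = prev_binary XOR current_gray:
  B[1] = 1 XOR 0 = 1
  B[2] = 1 XOR 0 = 1
  B[3] = 1 XOR 1 = 0
  B[4] = 0 XOR 0 = 0
  B[5] = 0 XOR 0 = 0
  B[6] = 0 XOR 0 = 0
  B[7] = 0 XOR 1 = 1
  B[8] = 1 XOR 1 = 0
  B[9] = 0 XOR 0 = 0
  B[10] = 0 XOR 1 = 1
  B[11] = 1 XOR 0 = 1
  B[12] = 1 XOR 1 = 0
  B[13] = 0 XOR 0 = 0
= 11100001001100 (14412 decimal)


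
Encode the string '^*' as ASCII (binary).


String: '^*'  (2 characters)
Per-character ASCII lookup:
  '^': special character: '^' = 94 → 1011110
  '*': special character: '*' = 42 → 101010
= 1011110 101010


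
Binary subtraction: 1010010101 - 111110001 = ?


Align and subtract column by column (LSB to MSB, borrowing when needed):
  1010010101
- 0111110001
  ----------
  col 0: (1 - 0 borrow-in) - 1 → 1 - 1 = 0, borrow out 0
  col 1: (0 - 0 borrow-in) - 0 → 0 - 0 = 0, borrow out 0
  col 2: (1 - 0 borrow-in) - 0 → 1 - 0 = 1, borrow out 0
  col 3: (0 - 0 borrow-in) - 0 → 0 - 0 = 0, borrow out 0
  col 4: (1 - 0 borrow-in) - 1 → 1 - 1 = 0, borrow out 0
  col 5: (0 - 0 borrow-in) - 1 → borrow from next column: (0+2) - 1 = 1, borrow out 1
  col 6: (0 - 1 borrow-in) - 1 → borrow from next column: (-1+2) - 1 = 0, borrow out 1
  col 7: (1 - 1 borrow-in) - 1 → borrow from next column: (0+2) - 1 = 1, borrow out 1
  col 8: (0 - 1 borrow-in) - 1 → borrow from next column: (-1+2) - 1 = 0, borrow out 1
  col 9: (1 - 1 borrow-in) - 0 → 0 - 0 = 0, borrow out 0
Reading bits MSB→LSB: 0010100100
Strip leading zeros: 10100100
= 10100100


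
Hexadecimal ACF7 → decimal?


Positional values:
Position 0: 7 × 16^0 = 7 × 1 = 7
Position 1: F × 16^1 = 15 × 16 = 240
Position 2: C × 16^2 = 12 × 256 = 3072
Position 3: A × 16^3 = 10 × 4096 = 40960
Sum = 7 + 240 + 3072 + 40960
= 44279


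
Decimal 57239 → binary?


Divide by 2 repeatedly:
57239 ÷ 2 = 28619 remainder 1
28619 ÷ 2 = 14309 remainder 1
14309 ÷ 2 = 7154 remainder 1
7154 ÷ 2 = 3577 remainder 0
3577 ÷ 2 = 1788 remainder 1
1788 ÷ 2 = 894 remainder 0
894 ÷ 2 = 447 remainder 0
447 ÷ 2 = 223 remainder 1
223 ÷ 2 = 111 remainder 1
111 ÷ 2 = 55 remainder 1
55 ÷ 2 = 27 remainder 1
27 ÷ 2 = 13 remainder 1
13 ÷ 2 = 6 remainder 1
6 ÷ 2 = 3 remainder 0
3 ÷ 2 = 1 remainder 1
1 ÷ 2 = 0 remainder 1
Reading remainders bottom-up:
= 1101111110010111
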